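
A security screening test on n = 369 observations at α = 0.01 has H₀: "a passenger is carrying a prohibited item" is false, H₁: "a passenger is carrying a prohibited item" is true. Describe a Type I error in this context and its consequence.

Type I error: rejecting H₀ when it is true — concluding that a passenger is carrying a prohibited item when in fact it is not. Consequence: detaining an innocent passenger — delay and inconvenience.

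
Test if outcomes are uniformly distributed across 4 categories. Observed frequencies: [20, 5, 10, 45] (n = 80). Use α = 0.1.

Expected = 20 each. χ² = Σ(O-E)²/E = 47.5. df = 3, critical value = 6.251. Reject H₀.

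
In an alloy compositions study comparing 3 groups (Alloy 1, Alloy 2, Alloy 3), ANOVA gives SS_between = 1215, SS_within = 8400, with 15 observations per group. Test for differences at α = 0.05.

df_between = 2, df_within = 42. F = MS_between/MS_within = 607.5/200.0 = 3.038. F_crit ≈ 3.22. Fail to reject H₀.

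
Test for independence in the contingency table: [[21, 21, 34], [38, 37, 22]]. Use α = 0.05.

χ² = 9.474. df = 2, critical = 5.991. Reject H₀. Variables are dependent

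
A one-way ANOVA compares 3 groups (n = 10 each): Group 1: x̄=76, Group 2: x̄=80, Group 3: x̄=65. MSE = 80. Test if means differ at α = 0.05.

Grand mean = 73.67. SS_between = 1206.67, MS_between = 603.33. F = 7.542, F_crit ≈ 3.354. Reject H₀.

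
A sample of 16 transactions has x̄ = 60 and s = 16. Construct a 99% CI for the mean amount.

CI = x̄ ± t*(s/√n) = 60 ± 2.947(16/√16) = (48.21, 71.79)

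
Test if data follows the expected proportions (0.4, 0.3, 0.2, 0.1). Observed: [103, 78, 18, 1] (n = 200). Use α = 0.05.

Expected: [80.0, 60.0, 40.0, 20.0]. χ² = 42.163. df = 3, critical = 7.815. Reject H₀.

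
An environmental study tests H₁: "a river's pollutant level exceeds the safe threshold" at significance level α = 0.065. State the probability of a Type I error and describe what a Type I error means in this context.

P(Type I error) = α = 0.065. A Type I error is rejecting H₀ when H₀ is actually true (false positive) — here, concluding that a river's pollutant level exceeds the safe threshold when in fact this is not the case. Consequence: shutting down a compliant factory unnecessarily.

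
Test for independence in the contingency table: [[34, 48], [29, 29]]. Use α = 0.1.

χ² = 1.0. df = 1, critical = 2.706. Fail to reject H₀. No evidence of dependence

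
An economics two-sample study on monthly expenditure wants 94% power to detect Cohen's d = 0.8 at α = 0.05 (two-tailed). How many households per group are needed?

z_{α/2} = 1.96, z_β = Φ⁻¹(0.94) = 1.555. For large effect (d = 0.8): n per group = 2(z_{α/2} + z_β)²/d² = 2(1.96 + 1.555)²/0.8² = 38.6 → 39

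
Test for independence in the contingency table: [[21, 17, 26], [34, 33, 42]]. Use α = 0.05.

χ² = 0.271. df = 2, critical = 5.991. Fail to reject H₀. No evidence of dependence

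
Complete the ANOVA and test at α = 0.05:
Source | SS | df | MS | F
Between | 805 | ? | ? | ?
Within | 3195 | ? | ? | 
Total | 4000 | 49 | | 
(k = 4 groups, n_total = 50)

df_between = 3, df_within = 46. MS_between = 268.33, MS_within = 69.46. F = 3.863, F_crit ≈ 2.807. Reject H₀.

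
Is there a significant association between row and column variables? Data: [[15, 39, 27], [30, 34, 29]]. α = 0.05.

χ² = 4.608. df = 2, critical = 5.991. Fail to reject H₀. No evidence of dependence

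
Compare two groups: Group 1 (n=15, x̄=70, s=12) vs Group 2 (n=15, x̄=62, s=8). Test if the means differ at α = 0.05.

Pooled sp = 10.2. t = 2.148, df = 28. Critical t = ±2.048. Reject H₀.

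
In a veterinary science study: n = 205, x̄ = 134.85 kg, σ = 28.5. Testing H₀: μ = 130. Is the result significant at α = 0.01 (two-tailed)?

z = (134.85 - 130)/(28.5/√205) = 2.437. Since |z| ≤ 2.576, not significant at α = 0.01.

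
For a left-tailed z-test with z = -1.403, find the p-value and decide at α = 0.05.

p = P(Z < -1.403) = Φ(-1.403) ≈ 0.0803. Since p ≥ 0.05, fail to reject H₀ (not significant) at α = 0.05.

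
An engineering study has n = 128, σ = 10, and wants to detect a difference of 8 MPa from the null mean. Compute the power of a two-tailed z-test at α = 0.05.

SE = σ/√n = 10/√128 = 0.884. Non-centrality λ = d/SE = 8/0.884 = 9.051. Power ≈ Φ(λ - z_{α/2}) = Φ(9.051 - 1.96) = Φ(7.091) = 1.0.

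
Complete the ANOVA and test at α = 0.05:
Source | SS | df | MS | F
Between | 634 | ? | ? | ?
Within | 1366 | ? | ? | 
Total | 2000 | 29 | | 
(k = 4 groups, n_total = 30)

df_between = 3, df_within = 26. MS_between = 211.33, MS_within = 52.54. F = 4.022, F_crit ≈ 2.975. Reject H₀.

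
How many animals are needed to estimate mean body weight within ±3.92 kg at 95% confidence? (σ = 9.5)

n = (z*σ/E)² = (1.96×9.5/3.92)² = 22.6 → n = 23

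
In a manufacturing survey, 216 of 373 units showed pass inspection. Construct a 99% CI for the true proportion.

p̂ = 0.579. CI = p̂ ± z*√(p̂(1-p̂)/n) = (0.513, 0.645)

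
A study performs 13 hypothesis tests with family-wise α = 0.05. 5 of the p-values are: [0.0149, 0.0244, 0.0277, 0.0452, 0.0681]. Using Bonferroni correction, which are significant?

Bonferroni α = 0.05/13 = 0.00385. None of the given p-values are significant.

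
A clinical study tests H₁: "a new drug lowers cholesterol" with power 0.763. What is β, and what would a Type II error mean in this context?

β = 1 - power = 1 - 0.763 = 0.237. A Type II error is failing to reject H₀ when H₀ is false (false negative) — here, failing to conclude that a new drug lowers cholesterol when in fact it is true. Consequence: shelving an effective drug — patients miss out on a treatment that would have helped.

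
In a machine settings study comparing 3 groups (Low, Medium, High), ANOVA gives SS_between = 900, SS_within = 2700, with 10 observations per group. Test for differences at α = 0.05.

df_between = 2, df_within = 27. F = MS_between/MS_within = 450.0/100.0 = 4.5. F_crit ≈ 3.354. Reject H₀. At least one mean differs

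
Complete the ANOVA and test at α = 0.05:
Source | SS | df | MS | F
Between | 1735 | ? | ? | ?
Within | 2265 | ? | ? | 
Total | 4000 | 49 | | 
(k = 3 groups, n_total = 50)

df_between = 2, df_within = 47. MS_between = 867.5, MS_within = 48.19. F = 18.001, F_crit ≈ 3.195. Reject H₀.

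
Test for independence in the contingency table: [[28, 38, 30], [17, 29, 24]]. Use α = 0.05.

χ² = 0.505. df = 2, critical = 5.991. Fail to reject H₀. No evidence of dependence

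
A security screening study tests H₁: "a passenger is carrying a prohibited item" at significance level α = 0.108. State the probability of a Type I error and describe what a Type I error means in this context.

P(Type I error) = α = 0.108. A Type I error is rejecting H₀ when H₀ is actually true (false positive) — here, concluding that a passenger is carrying a prohibited item when in fact this is not the case. Consequence: detaining an innocent passenger — delay and inconvenience.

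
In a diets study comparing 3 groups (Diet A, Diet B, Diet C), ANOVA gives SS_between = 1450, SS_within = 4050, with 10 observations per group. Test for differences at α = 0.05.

df_between = 2, df_within = 27. F = MS_between/MS_within = 725.0/150.0 = 4.833. F_crit ≈ 3.354. Reject H₀. At least one mean differs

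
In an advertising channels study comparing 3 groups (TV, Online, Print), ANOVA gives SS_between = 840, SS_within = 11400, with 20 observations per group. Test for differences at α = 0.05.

df_between = 2, df_within = 57. F = MS_between/MS_within = 420.0/200.0 = 2.1. F_crit ≈ 3.159. Fail to reject H₀.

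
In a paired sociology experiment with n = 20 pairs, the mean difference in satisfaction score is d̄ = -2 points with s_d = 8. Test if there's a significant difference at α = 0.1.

t = d̄/(s_d/√n) = -2/(8/√20) = -1.118. df = 19, critical t = ±1.729. Fail to reject H₀.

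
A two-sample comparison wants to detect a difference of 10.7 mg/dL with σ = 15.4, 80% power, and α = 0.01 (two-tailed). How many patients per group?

n per group = 2(z_α/2 + z_β)²σ²/d² = 2×(2.576 + 0.84)²×15.4²/10.7² = 48.3 → n = 49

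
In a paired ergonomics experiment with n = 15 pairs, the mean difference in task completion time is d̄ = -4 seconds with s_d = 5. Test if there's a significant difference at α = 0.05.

t = d̄/(s_d/√n) = -4/(5/√15) = -3.098. df = 14, critical t = ±2.145. Reject H₀.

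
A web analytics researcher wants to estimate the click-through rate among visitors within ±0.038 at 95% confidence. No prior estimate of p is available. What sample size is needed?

Conservative approach: use p = 0.5 (maximizes p(1-p) = 0.25). n = z²(0.25)/E² = 1.96²×0.25/0.038² = 665.1 → n = 666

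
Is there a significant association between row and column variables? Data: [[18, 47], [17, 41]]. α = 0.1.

χ² = 0.039. df = 1, critical = 2.706. Fail to reject H₀. No evidence of dependence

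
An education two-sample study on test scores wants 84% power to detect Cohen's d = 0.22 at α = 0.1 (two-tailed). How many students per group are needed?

z_{α/2} = 1.645, z_β = Φ⁻¹(0.84) = 0.994. For small effect (d = 0.22): n per group = 2(z_{α/2} + z_β)²/d² = 2(1.645 + 0.994)²/0.22² = 287.8 → 288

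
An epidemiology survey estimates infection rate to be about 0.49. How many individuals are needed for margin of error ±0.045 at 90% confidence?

n = z²p(1-p)/E² = 1.645²×0.49×0.51/0.045² = 333.9 → n = 334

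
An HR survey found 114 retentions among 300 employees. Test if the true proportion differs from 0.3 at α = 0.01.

p̂ = 0.38, p₀ = 0.3. z = (p̂ - p₀)/√(p₀(1-p₀)/n) = 3.024. Critical: ±2.576. Reject H₀.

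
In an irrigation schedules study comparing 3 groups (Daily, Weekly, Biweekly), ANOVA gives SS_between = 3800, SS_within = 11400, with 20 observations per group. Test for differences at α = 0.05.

df_between = 2, df_within = 57. F = MS_between/MS_within = 1900.0/200.0 = 9.5. F_crit ≈ 3.159. Reject H₀. At least one mean differs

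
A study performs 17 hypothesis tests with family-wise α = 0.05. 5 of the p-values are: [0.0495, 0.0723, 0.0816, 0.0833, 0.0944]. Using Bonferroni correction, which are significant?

Bonferroni α = 0.05/17 = 0.00294. None of the given p-values are significant.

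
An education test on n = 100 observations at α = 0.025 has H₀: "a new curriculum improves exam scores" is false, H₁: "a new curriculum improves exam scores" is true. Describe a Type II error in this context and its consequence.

Type II error: failing to reject H₀ when it is false — concluding that a new curriculum improves exam scores is not supported when in fact it is. Consequence: keeping the old curriculum when the new one would have helped students.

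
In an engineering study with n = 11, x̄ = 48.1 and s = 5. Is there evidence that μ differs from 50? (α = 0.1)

t = (x̄ - μ₀)/(s/√n) = (48.1 - 50)/(5/√11) = -1.26. df = 10, critical t = ±1.812. Fail to reject H₀.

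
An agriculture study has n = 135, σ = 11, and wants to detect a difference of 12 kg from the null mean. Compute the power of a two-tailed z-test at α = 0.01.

SE = σ/√n = 11/√135 = 0.947. Non-centrality λ = d/SE = 12/0.947 = 12.675. Power ≈ Φ(λ - z_{α/2}) = Φ(12.675 - 2.576) = Φ(10.099) = 1.0.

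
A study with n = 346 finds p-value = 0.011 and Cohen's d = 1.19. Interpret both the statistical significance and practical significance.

Statistically significant (p = 0.011 < 0.05). Cohen's d = 1.19 indicates a large effect size. Both statistical and practical significance should be considered.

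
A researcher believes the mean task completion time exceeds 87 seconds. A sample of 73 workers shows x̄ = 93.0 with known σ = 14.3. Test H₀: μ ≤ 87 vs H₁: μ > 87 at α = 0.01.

z = 3.585. Critical value: 2.33. Reject H₀.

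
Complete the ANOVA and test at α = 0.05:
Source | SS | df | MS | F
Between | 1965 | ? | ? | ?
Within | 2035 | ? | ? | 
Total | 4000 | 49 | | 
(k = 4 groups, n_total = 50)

df_between = 3, df_within = 46. MS_between = 655.0, MS_within = 44.24. F = 14.806, F_crit ≈ 2.807. Reject H₀.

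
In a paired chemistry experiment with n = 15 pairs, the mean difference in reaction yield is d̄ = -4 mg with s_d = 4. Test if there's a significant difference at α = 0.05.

t = d̄/(s_d/√n) = -4/(4/√15) = -3.873. df = 14, critical t = ±2.145. Reject H₀.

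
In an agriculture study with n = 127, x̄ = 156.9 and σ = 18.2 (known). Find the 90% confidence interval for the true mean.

CI = x̄ ± z*(σ/√n) = 156.9 ± 1.645(18.2/√127) = 156.9 ± 2.66 = (154.24, 159.56)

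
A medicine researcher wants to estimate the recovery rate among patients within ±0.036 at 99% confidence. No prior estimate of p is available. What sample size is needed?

Conservative approach: use p = 0.5 (maximizes p(1-p) = 0.25). n = z²(0.25)/E² = 2.576²×0.25/0.036² = 1280.05 → n = 1281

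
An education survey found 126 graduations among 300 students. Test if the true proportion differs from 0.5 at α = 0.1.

p̂ = 0.42, p₀ = 0.5. z = (p̂ - p₀)/√(p₀(1-p₀)/n) = -2.771. Critical: ±1.645. Reject H₀.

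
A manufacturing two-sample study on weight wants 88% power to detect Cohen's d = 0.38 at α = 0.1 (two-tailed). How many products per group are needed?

z_{α/2} = 1.645, z_β = Φ⁻¹(0.88) = 1.175. For small effect (d = 0.38): n per group = 2(z_{α/2} + z_β)²/d² = 2(1.645 + 1.175)²/0.38² = 110.1 → 111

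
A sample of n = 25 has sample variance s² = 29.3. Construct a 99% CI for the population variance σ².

df = 24. χ²_{0.005} = 45.559, χ²_{0.995} = 9.886. CI for σ² = ((n-1)s²/χ²_{α/2}, (n-1)s²/χ²_{1-α/2}) = (24·29.3/45.559, 24·29.3/9.886) = (15.43, 71.13)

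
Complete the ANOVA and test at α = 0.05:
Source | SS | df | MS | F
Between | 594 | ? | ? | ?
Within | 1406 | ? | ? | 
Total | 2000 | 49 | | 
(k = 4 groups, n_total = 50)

df_between = 3, df_within = 46. MS_between = 198.0, MS_within = 30.57. F = 6.478, F_crit ≈ 2.807. Reject H₀.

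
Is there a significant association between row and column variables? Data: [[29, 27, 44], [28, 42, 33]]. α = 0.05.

χ² = 4.807. df = 2, critical = 5.991. Fail to reject H₀. No evidence of dependence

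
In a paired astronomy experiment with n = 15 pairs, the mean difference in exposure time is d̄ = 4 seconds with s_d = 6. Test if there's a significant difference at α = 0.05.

t = d̄/(s_d/√n) = 4/(6/√15) = 2.582. df = 14, critical t = ±2.145. Reject H₀.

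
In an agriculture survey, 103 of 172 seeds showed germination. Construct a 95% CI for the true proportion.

p̂ = 0.599. CI = p̂ ± z*√(p̂(1-p̂)/n) = (0.526, 0.672)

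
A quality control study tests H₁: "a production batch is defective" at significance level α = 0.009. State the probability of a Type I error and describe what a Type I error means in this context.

P(Type I error) = α = 0.009. A Type I error is rejecting H₀ when H₀ is actually true (false positive) — here, concluding that a production batch is defective when in fact this is not the case. Consequence: scrapping a good batch — wasted material and cost for no reason.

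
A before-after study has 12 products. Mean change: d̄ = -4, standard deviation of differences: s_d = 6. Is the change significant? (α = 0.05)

t = d̄/(s_d/√n) = -4/(6/√12) = -2.309. df = 11, critical t = ±2.201. Reject H₀.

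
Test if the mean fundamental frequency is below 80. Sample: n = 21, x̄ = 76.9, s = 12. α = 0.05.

t = (76.9 - 80)/(12/√21) = -1.184, df = 20. Critical t = -1.725. Fail to reject H₀.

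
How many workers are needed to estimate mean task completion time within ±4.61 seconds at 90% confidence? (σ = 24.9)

n = (z*σ/E)² = (1.645×24.9/4.61)² = 78.9 → n = 79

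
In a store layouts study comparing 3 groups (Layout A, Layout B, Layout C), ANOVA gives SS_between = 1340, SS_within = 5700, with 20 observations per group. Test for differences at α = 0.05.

df_between = 2, df_within = 57. F = MS_between/MS_within = 670.0/100.0 = 6.7. F_crit ≈ 3.159. Reject H₀. At least one mean differs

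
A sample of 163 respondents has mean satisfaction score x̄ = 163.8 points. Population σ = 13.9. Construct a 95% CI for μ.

CI = x̄ ± z*(σ/√n) = 163.8 ± 1.96(13.9/√163) = 163.8 ± 2.13 = (161.67, 165.93)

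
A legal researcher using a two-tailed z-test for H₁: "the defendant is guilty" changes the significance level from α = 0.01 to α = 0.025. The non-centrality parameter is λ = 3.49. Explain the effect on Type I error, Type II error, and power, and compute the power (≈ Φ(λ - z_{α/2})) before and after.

Increasing α from 0.01 to 0.025:
• Type I error rate increases (α is the Type I rate by definition).
• Critical value moves from z_{α/2} = 2.576 to 2.241, so power = Φ(λ - z_{α/2}) goes from Φ(3.49 - 2.576) = 0.82 to Φ(3.49 - 2.241) = 0.894.
• Type II error rate β = 1 - power therefore decreases (0.18 → 0.106).
Appropriate when false negatives are costly — here, acquitting a guilty person.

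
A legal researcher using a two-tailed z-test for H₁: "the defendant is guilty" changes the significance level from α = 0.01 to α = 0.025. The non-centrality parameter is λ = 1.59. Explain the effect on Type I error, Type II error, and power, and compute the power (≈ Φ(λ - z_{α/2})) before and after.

Increasing α from 0.01 to 0.025:
• Type I error rate increases (α is the Type I rate by definition).
• Critical value moves from z_{α/2} = 2.576 to 2.241, so power = Φ(λ - z_{α/2}) goes from Φ(1.59 - 2.576) = 0.162 to Φ(1.59 - 2.241) = 0.258.
• Type II error rate β = 1 - power therefore decreases (0.838 → 0.742).
Appropriate when false negatives are costly — here, acquitting a guilty person.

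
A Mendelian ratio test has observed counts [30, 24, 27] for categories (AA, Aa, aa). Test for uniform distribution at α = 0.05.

Expected = 27 each. χ² = Σ(O-E)²/E = 0.667. df = 2, critical value = 5.991. Fail to reject H₀.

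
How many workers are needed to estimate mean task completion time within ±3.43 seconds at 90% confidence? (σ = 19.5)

n = (z*σ/E)² = (1.645×19.5/3.43)² = 87.5 → n = 88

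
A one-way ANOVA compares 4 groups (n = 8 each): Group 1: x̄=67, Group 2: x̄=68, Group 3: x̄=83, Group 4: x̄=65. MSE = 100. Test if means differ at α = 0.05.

Grand mean = 70.75. SS_between = 1638.0, MS_between = 546.0. F = 5.46, F_crit ≈ 2.947. Reject H₀.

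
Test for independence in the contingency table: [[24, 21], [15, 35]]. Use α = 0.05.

χ² = 5.329. df = 1, critical = 3.841. Reject H₀. Variables are dependent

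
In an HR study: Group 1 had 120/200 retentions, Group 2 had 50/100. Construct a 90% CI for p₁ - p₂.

p̂₁ = 0.6, p̂₂ = 0.5. Difference = 0.1. CI = (-0.0, 0.2)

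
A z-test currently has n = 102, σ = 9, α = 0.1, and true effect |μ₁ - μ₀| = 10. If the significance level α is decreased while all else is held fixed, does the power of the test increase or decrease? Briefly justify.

Power decreases: a smaller α raises the critical value, so less of the H₁ sampling distribution falls in the rejection region.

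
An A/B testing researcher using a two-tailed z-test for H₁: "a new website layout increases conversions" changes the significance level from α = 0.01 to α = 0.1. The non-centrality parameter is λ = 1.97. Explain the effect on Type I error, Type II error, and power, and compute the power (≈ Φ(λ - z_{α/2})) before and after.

Increasing α from 0.01 to 0.1:
• Type I error rate increases (α is the Type I rate by definition).
• Critical value moves from z_{α/2} = 2.576 to 1.645, so power = Φ(λ - z_{α/2}) goes from Φ(1.97 - 2.576) = 0.272 to Φ(1.97 - 1.645) = 0.627.
• Type II error rate β = 1 - power therefore decreases (0.728 → 0.373).
Appropriate when false negatives are costly — here, discarding a layout that would have improved conversions — lost revenue.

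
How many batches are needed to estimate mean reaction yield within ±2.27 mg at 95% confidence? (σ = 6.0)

n = (z*σ/E)² = (1.96×6.0/2.27)² = 26.8 → n = 27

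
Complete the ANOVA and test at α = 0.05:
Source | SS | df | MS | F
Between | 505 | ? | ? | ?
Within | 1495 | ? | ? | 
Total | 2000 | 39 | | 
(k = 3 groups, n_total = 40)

df_between = 2, df_within = 37. MS_between = 252.5, MS_within = 40.41. F = 6.249, F_crit ≈ 3.252. Reject H₀.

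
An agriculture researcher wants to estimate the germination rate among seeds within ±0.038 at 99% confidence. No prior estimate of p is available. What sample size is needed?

Conservative approach: use p = 0.5 (maximizes p(1-p) = 0.25). n = z²(0.25)/E² = 2.576²×0.25/0.038² = 1148.9 → n = 1149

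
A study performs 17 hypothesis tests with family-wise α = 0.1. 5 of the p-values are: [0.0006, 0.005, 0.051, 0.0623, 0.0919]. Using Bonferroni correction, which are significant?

Bonferroni α = 0.1/17 = 0.00588. Significant p-values: [0.0006, 0.005]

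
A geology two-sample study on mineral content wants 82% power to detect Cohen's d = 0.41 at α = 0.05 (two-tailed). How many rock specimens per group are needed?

z_{α/2} = 1.96, z_β = Φ⁻¹(0.82) = 0.915. For small effect (d = 0.41): n per group = 2(z_{α/2} + z_β)²/d² = 2(1.96 + 0.915)²/0.41² = 98.3 → 99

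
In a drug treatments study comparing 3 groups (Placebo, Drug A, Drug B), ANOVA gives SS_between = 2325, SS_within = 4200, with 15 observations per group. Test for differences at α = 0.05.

df_between = 2, df_within = 42. F = MS_between/MS_within = 1162.5/100.0 = 11.625. F_crit ≈ 3.22. Reject H₀. At least one mean differs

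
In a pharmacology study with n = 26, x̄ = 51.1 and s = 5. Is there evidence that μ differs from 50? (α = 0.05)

t = (x̄ - μ₀)/(s/√n) = (51.1 - 50)/(5/√26) = 1.122. df = 25, critical t = ±2.06. Fail to reject H₀.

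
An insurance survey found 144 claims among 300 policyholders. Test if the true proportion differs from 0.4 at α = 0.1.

p̂ = 0.48, p₀ = 0.4. z = (p̂ - p₀)/√(p₀(1-p₀)/n) = 2.828. Critical: ±1.645. Reject H₀.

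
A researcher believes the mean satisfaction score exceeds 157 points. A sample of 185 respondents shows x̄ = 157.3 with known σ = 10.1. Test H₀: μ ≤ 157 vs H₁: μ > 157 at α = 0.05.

z = 0.404. Critical value: 1.645. Fail to reject H₀.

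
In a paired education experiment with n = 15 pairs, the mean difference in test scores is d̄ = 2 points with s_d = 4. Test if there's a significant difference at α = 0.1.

t = d̄/(s_d/√n) = 2/(4/√15) = 1.936. df = 14, critical t = ±1.761. Reject H₀.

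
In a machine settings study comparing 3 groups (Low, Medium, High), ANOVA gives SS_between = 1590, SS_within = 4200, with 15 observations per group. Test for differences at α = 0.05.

df_between = 2, df_within = 42. F = MS_between/MS_within = 795.0/100.0 = 7.95. F_crit ≈ 3.22. Reject H₀. At least one mean differs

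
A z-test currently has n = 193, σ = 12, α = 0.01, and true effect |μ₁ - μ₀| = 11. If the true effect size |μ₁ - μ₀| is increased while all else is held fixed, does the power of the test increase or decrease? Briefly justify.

Power increases: a larger true effect increases the non-centrality λ = |μ₁ - μ₀|/(σ/√n).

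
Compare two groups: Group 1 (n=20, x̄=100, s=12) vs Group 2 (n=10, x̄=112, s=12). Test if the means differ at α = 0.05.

Pooled sp = 12.0. t = -2.582, df = 28. Critical t = ±2.048. Reject H₀.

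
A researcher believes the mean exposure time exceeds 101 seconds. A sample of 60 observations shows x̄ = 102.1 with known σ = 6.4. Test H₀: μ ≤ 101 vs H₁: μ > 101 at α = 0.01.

z = 1.331. Critical value: 2.33. Fail to reject H₀.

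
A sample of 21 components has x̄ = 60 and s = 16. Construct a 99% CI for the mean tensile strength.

CI = x̄ ± t*(s/√n) = 60 ± 2.845(16/√21) = (50.07, 69.93)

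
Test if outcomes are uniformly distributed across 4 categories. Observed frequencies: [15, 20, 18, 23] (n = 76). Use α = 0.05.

Expected = 19 each. χ² = Σ(O-E)²/E = 1.789. df = 3, critical value = 7.815. Fail to reject H₀.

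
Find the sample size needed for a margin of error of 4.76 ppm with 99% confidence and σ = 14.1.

n = (z*σ/E)² = (2.576×14.1/4.76)² = 58.2 → n = 59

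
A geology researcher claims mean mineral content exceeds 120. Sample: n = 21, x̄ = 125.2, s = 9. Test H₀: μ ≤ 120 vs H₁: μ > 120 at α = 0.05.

t = (125.2 - 120)/(9/√21) = 2.648, df = 20. Critical t = 1.725. Reject H₀.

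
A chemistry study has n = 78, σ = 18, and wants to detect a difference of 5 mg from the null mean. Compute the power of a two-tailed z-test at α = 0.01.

SE = σ/√n = 18/√78 = 2.038. Non-centrality λ = d/SE = 5/2.038 = 2.453. Power ≈ Φ(λ - z_{α/2}) = Φ(2.453 - 2.576) = Φ(-0.123) = 0.451.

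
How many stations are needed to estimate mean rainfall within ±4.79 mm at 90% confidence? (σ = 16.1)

n = (z*σ/E)² = (1.645×16.1/4.79)² = 30.6 → n = 31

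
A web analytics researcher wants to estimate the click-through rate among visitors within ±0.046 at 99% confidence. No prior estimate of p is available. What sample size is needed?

Conservative approach: use p = 0.5 (maximizes p(1-p) = 0.25). n = z²(0.25)/E² = 2.576²×0.25/0.046² = 784.0 → n = 784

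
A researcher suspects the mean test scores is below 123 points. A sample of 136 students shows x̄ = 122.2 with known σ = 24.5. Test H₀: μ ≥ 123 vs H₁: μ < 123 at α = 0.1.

z = -0.381. Critical value: -1.28. Fail to reject H₀.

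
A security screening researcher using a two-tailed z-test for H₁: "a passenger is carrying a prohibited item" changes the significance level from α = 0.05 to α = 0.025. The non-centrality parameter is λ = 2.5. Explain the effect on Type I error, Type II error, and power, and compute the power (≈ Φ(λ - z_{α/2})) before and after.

Decreasing α from 0.05 to 0.025:
• Type I error rate decreases (α is the Type I rate by definition).
• Critical value moves from z_{α/2} = 1.96 to 2.241, so power = Φ(λ - z_{α/2}) goes from Φ(2.5 - 1.96) = 0.705 to Φ(2.5 - 2.241) = 0.602.
• Type II error rate β = 1 - power therefore increases (0.295 → 0.398).
Appropriate when false positives are costly — here, detaining an innocent passenger — delay and inconvenience.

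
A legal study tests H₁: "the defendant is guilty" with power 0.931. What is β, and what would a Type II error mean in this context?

β = 1 - power = 1 - 0.931 = 0.069. A Type II error is failing to reject H₀ when H₀ is false (false negative) — here, failing to conclude that the defendant is guilty when in fact it is true. Consequence: acquitting a guilty person.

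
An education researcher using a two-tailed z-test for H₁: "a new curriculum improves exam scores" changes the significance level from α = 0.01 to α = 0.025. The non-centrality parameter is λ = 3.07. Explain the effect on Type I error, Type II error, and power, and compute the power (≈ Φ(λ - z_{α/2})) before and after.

Increasing α from 0.01 to 0.025:
• Type I error rate increases (α is the Type I rate by definition).
• Critical value moves from z_{α/2} = 2.576 to 2.241, so power = Φ(λ - z_{α/2}) goes from Φ(3.07 - 2.576) = 0.689 to Φ(3.07 - 2.241) = 0.796.
• Type II error rate β = 1 - power therefore decreases (0.311 → 0.204).
Appropriate when false negatives are costly — here, keeping the old curriculum when the new one would have helped students.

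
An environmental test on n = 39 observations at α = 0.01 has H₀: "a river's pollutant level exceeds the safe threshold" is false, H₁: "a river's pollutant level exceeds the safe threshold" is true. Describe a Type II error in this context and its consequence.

Type II error: failing to reject H₀ when it is false — concluding that a river's pollutant level exceeds the safe threshold is not supported when in fact it is. Consequence: allowing unsafe pollution to continue.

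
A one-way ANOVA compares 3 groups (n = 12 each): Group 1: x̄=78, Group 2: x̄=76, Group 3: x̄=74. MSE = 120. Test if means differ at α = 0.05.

Grand mean = 76.0. SS_between = 96.0, MS_between = 48.0. F = 0.4, F_crit ≈ 3.285. Fail to reject H₀.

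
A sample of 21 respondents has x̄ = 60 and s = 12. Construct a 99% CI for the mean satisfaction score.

CI = x̄ ± t*(s/√n) = 60 ± 2.845(12/√21) = (52.55, 67.45)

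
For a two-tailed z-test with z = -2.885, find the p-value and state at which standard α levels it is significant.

p = 2·P(Z > |-2.885|) = 2·(1 - Φ(2.885)) ≈ 0.0039. Significant at α = 0.1; Significant at α = 0.05; Significant at α = 0.01.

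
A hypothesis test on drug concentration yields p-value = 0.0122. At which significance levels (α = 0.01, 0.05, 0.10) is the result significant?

p = 0.0122. Significant at: α = 0.05, 0.1.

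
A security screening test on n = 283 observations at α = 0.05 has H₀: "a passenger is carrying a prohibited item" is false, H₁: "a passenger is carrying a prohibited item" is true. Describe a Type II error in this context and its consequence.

Type II error: failing to reject H₀ when it is false — concluding that a passenger is carrying a prohibited item is not supported when in fact it is. Consequence: letting a prohibited item through — security breach.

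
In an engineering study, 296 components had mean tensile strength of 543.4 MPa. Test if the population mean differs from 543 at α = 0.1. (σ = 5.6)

z = (x̄ - μ₀)/(σ/√n) = (543.4 - 543)/(5.6/√296) = 1.229. Critical value: ±1.645. Since |1.229| ≤ 1.645, Fail to reject H₀.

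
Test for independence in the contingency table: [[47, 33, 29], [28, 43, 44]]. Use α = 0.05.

χ² = 9.057. df = 2, critical = 5.991. Reject H₀. Variables are dependent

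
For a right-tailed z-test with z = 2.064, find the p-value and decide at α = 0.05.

p = P(Z > 2.064) = 1 - Φ(2.064) ≈ 0.0195. Since p < 0.05, reject H₀ (significant) at α = 0.05.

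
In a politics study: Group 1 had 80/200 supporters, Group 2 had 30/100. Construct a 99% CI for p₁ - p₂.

p̂₁ = 0.4, p̂₂ = 0.3. Difference = 0.1. CI = (-0.048, 0.248)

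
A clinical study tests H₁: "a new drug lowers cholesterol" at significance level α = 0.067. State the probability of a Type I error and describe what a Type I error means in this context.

P(Type I error) = α = 0.067. A Type I error is rejecting H₀ when H₀ is actually true (false positive) — here, concluding that a new drug lowers cholesterol when in fact this is not the case. Consequence: approving an ineffective drug — patients take a useless medication and may skip effective alternatives.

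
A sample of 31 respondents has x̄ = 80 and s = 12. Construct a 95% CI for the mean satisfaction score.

CI = x̄ ± t*(s/√n) = 80 ± 2.042(12/√31) = (75.6, 84.4)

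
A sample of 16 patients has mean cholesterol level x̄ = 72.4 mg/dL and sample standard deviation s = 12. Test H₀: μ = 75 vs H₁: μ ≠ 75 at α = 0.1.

t = (x̄ - μ₀)/(s/√n) = (72.4 - 75)/(12/√16) = -0.867. df = 15, critical t = ±1.753. Fail to reject H₀.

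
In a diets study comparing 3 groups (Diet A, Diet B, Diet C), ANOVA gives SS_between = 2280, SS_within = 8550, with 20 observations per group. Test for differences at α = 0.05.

df_between = 2, df_within = 57. F = MS_between/MS_within = 1140.0/150.0 = 7.6. F_crit ≈ 3.159. Reject H₀. At least one mean differs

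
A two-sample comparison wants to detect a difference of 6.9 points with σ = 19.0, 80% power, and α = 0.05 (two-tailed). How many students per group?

n per group = 2(z_α/2 + z_β)²σ²/d² = 2×(1.96 + 0.84)²×19.0²/6.9² = 118.9 → n = 119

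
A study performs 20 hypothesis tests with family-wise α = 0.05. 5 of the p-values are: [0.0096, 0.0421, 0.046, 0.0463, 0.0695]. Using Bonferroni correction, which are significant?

Bonferroni α = 0.05/20 = 0.0025. None of the given p-values are significant.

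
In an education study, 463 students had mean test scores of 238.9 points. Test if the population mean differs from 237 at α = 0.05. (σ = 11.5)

z = (x̄ - μ₀)/(σ/√n) = (238.9 - 237)/(11.5/√463) = 3.555. Critical value: ±1.96. Since |3.555| > 1.96, Reject H₀.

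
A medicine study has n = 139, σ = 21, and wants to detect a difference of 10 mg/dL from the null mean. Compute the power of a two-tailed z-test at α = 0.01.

SE = σ/√n = 21/√139 = 1.781. Non-centrality λ = d/SE = 10/1.781 = 5.614. Power ≈ Φ(λ - z_{α/2}) = Φ(5.614 - 2.576) = Φ(3.038) = 0.999.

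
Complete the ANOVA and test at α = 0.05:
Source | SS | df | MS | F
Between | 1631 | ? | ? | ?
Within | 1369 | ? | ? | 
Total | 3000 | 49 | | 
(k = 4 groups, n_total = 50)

df_between = 3, df_within = 46. MS_between = 543.67, MS_within = 29.76. F = 18.268, F_crit ≈ 2.807. Reject H₀.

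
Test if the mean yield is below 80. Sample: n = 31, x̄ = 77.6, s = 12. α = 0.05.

t = (77.6 - 80)/(12/√31) = -1.114, df = 30. Critical t = -1.697. Fail to reject H₀.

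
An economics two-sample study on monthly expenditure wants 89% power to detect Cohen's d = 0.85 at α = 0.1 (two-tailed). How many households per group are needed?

z_{α/2} = 1.645, z_β = Φ⁻¹(0.89) = 1.227. For large effect (d = 0.85): n per group = 2(z_{α/2} + z_β)²/d² = 2(1.645 + 1.227)²/0.85² = 22.8 → 23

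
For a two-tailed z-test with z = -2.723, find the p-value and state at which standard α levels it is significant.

p = 2·P(Z > |-2.723|) = 2·(1 - Φ(2.723)) ≈ 0.0065. Significant at α = 0.1; Significant at α = 0.05; Significant at α = 0.01.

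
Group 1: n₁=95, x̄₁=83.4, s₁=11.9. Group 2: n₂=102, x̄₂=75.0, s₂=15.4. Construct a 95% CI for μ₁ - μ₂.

Difference = 8.4. SE = √(11.9²/95 + 15.4²/102) = 1.953. CI = (4.57, 12.23)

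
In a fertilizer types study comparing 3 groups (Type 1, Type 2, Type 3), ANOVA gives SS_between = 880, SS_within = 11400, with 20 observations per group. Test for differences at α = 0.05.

df_between = 2, df_within = 57. F = MS_between/MS_within = 440.0/200.0 = 2.2. F_crit ≈ 3.159. Fail to reject H₀.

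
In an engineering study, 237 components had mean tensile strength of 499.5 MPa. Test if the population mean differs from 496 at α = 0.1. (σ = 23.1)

z = (x̄ - μ₀)/(σ/√n) = (499.5 - 496)/(23.1/√237) = 2.333. Critical value: ±1.645. Since |2.333| > 1.645, Reject H₀.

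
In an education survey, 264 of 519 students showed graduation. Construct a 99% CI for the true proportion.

p̂ = 0.509. CI = p̂ ± z*√(p̂(1-p̂)/n) = (0.452, 0.565)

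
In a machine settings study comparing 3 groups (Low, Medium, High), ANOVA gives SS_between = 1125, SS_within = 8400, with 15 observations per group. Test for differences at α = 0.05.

df_between = 2, df_within = 42. F = MS_between/MS_within = 562.5/200.0 = 2.812. F_crit ≈ 3.22. Fail to reject H₀.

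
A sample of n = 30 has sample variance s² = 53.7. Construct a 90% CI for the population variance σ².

df = 29. χ²_{0.05} = 42.557, χ²_{0.95} = 17.708. CI for σ² = ((n-1)s²/χ²_{α/2}, (n-1)s²/χ²_{1-α/2}) = (29·53.7/42.557, 29·53.7/17.708) = (36.59, 87.94)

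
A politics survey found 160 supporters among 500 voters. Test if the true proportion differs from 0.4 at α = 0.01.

p̂ = 0.32, p₀ = 0.4. z = (p̂ - p₀)/√(p₀(1-p₀)/n) = -3.651. Critical: ±2.576. Reject H₀.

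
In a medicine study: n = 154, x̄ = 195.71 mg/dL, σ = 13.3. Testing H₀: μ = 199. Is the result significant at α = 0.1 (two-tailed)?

z = (195.71 - 199)/(13.3/√154) = -3.07. Since |z| > 1.645, significant at α = 0.1.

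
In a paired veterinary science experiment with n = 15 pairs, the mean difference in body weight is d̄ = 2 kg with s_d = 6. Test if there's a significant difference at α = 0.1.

t = d̄/(s_d/√n) = 2/(6/√15) = 1.291. df = 14, critical t = ±1.761. Fail to reject H₀.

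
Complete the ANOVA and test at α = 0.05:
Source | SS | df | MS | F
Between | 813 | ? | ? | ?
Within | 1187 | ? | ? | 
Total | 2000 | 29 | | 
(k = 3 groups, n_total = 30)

df_between = 2, df_within = 27. MS_between = 406.5, MS_within = 43.96. F = 9.246, F_crit ≈ 3.354. Reject H₀.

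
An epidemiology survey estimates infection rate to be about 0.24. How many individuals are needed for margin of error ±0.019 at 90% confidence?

n = z²p(1-p)/E² = 1.645²×0.24×0.76/0.019² = 1367.3 → n = 1368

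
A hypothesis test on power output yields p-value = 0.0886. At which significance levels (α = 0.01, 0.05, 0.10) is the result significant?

p = 0.0886. Significant at: α = 0.1.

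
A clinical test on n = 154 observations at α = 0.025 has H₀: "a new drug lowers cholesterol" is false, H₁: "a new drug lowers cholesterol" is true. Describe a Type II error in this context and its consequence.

Type II error: failing to reject H₀ when it is false — concluding that a new drug lowers cholesterol is not supported when in fact it is. Consequence: shelving an effective drug — patients miss out on a treatment that would have helped.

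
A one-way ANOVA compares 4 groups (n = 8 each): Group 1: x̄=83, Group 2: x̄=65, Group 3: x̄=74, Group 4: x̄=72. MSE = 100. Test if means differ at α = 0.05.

Grand mean = 73.5. SS_between = 1320.0, MS_between = 440.0. F = 4.4, F_crit ≈ 2.947. Reject H₀.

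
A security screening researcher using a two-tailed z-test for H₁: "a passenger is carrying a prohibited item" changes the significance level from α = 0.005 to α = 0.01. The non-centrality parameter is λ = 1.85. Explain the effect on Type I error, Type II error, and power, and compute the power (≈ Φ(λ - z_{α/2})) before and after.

Increasing α from 0.005 to 0.01:
• Type I error rate increases (α is the Type I rate by definition).
• Critical value moves from z_{α/2} = 2.807 to 2.576, so power = Φ(λ - z_{α/2}) goes from Φ(1.85 - 2.807) = 0.169 to Φ(1.85 - 2.576) = 0.234.
• Type II error rate β = 1 - power therefore decreases (0.831 → 0.766).
Appropriate when false negatives are costly — here, letting a prohibited item through — security breach.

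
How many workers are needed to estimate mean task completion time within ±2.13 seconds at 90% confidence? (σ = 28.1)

n = (z*σ/E)² = (1.645×28.1/2.13)² = 471.0 → n = 471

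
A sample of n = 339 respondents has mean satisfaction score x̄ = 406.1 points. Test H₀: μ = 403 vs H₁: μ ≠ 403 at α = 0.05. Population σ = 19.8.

z = (x̄ - μ₀)/(σ/√n) = (406.1 - 403)/(19.8/√339) = 2.883. Critical value: ±1.96. Since |2.883| > 1.96, Reject H₀.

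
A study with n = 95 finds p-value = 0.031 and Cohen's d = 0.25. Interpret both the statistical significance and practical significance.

Statistically significant (p = 0.031 < 0.05). Cohen's d = 0.25 indicates a small effect size. Both statistical and practical significance should be considered.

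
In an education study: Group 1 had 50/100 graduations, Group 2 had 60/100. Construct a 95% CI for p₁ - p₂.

p̂₁ = 0.5, p̂₂ = 0.6. Difference = -0.1. CI = (-0.237, 0.037)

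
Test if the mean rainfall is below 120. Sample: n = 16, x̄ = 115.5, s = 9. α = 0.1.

t = (115.5 - 120)/(9/√16) = -2.0, df = 15. Critical t = -1.341. Reject H₀.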